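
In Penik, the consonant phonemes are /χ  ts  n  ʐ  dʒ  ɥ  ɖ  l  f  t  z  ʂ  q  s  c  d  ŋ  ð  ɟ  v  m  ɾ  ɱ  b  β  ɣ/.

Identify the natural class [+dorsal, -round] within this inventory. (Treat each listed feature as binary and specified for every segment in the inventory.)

χ, q, c, ŋ, ɟ, ɣ

Among the inventory, the [+dorsal] segments are /χ, ɥ, q, c, ŋ, ɟ, ɣ/.
Then [-round] leaves /χ, q, c, ŋ, ɟ, ɣ/.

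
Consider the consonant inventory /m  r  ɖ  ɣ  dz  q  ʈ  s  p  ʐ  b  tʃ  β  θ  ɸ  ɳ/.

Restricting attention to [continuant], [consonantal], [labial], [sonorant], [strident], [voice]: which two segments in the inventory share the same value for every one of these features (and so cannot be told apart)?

ʈ, q

Both /ʈ/ and /q/ are [-continuant], [+consonantal], [-labial], [-sonorant], [-strident], [-voice]. Since the list omits [coronal] and [dorsal] — which do distinguish the voiceless retroflex stop from the voiceless uvular stop — this pair collapses; all other pairs remain distinct.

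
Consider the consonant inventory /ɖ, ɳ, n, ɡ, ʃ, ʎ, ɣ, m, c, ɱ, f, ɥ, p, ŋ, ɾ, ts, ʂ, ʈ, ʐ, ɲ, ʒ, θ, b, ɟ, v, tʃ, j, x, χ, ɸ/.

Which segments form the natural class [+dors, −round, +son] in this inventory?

ʎ, ŋ, ɲ, j

First, the [+dorsal] segments are /ɡ, ʎ, ɣ, c, ɥ, ŋ, ɲ, ɟ, j, x, χ/.
Then [−round] gives /ɡ, ʎ, ɣ, c, ŋ, ɲ, ɟ, j, x, χ/.
Intersecting with [+sonorant] leaves /ʎ, ŋ, ɲ, j/.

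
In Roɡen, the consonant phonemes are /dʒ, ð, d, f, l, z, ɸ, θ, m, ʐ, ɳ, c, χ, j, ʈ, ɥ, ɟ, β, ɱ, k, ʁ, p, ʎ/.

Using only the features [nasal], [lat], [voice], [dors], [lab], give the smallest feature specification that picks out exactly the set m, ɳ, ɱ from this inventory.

[+nasal]

/m, ɳ, ɱ/ are exactly the [+nasal] segments in the inventory, so a single feature suffices.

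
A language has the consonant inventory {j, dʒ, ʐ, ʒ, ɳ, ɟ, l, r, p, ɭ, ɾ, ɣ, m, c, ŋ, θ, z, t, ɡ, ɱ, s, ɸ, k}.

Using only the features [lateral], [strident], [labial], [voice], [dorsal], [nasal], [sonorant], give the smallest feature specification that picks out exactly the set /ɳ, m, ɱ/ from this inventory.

The class [+nasal], [−dorsal] has exactly /ɳ, m, ɱ/ as its extension in this inventory. No smaller conjunction from the listed features achieves this: [−dorsal] alone would also admit /dʒ, ʐ, ʒ, l, …/; [+nasal] alone would also admit /ŋ/; and checking the remaining single features turns up none with this extension.

[+nasal, −dorsal]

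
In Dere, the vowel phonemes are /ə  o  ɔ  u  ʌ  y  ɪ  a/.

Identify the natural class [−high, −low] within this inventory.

Eliminate segments failing any feature: /u, y, ɪ/ are [+high]; /a/ is [+low]. The remaining /ə, o, ɔ, ʌ/ satisfy [−high], [−low].

ə, o, ɔ, ʌ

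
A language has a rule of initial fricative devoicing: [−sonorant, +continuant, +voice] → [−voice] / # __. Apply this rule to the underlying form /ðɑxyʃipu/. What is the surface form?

/ð/ satisfies [−sonorant, +continuant, +voice] and sits in # __. The [−voice] counterpart of the voiced dental fricative is /θ/. Other segments in /ðɑxyʃipu/ either fail the structural description or are not in the environment, so the surface form is [θɑxyʃipu].

[θɑxyʃipu]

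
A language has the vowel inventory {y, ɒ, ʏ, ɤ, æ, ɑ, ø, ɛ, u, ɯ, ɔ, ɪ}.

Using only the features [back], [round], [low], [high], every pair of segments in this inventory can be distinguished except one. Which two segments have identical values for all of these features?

Both /y/ and /ʏ/ are [−back], [+round], [−low], [+high]. Since the list omits [tense] — which does distinguish the high front rounded tense vowel from the high front rounded lax vowel — this pair collapses; all other pairs remain distinct.

y, ʏ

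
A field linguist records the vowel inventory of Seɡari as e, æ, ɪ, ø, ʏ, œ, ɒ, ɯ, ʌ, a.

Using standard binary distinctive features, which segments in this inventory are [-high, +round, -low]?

First, the [-high] segments are /e, æ, ø, œ, ɒ, ʌ, a/.
Within that set, [+round] gives /ø, œ, ɒ/.
Of those, [-low] leaves /ø, œ/.

ø, œ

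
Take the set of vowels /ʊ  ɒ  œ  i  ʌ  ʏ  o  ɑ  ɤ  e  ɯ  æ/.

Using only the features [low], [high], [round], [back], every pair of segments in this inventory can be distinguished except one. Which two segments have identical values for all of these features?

Both /ɤ/ and /ʌ/ are [−low], [−high], [−round], [+back]. Since the list omits [tense] — which does distinguish the mid back unrounded tense vowel from the mid back unrounded lax vowel — this pair collapses; all other pairs remain distinct.

ɤ, ʌ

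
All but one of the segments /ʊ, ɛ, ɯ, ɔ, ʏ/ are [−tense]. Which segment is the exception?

/ɛ, ʊ, ʏ, ɔ/ are all [−tense]; /ɯ/ (high back unrounded vowel) is [+tense].

ɯ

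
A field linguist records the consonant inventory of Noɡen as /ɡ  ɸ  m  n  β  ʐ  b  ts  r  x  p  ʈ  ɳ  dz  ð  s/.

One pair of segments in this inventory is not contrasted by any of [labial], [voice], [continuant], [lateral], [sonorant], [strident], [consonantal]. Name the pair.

ɳ, n

On the given features, /ɳ/ and /n/ have an identical profile: [−labial], [+voice], [−continuant], [−lateral], [+sonorant], [−strident], [+consonantal]. No other two segments in the inventory coincide on all 7 features. (They do differ in [anterior], which is not among the given features.)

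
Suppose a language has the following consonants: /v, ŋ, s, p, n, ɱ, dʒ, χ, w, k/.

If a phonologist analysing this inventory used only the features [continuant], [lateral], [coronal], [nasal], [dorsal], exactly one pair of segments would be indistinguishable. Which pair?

/χ/ (voiceless uvular fricative) and /w/ (labial-velar glide) are both [+continuant], [−lateral], [−coronal], [−nasal], [+dorsal], so none of the listed features separates them. (They do differ in [sonorant], [voice], [labial], [round] and [high], which are not among the given features.) Every other pair in the inventory differs on at least one listed feature.

χ, w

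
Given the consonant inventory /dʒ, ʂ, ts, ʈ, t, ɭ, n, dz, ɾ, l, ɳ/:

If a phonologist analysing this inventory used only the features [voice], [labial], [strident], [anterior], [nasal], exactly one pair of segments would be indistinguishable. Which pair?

Both /ɾ/ and /l/ are [+voice], [−labial], [−strident], [+anterior], [−nasal]. Since the list omits [lateral] — which does distinguish the alveolar tap from the alveolar lateral approximant — this pair collapses; all other pairs remain distinct.

ɾ, l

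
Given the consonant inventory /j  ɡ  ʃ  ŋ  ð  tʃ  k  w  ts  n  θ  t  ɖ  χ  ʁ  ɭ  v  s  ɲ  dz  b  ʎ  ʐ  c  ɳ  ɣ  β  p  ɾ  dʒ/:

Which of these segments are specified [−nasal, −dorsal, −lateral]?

Among the inventory, the [−nasal] segments are /j, ɡ, ʃ, ð, tʃ, k, w, ts, θ, t, ɖ, χ, ʁ, ɭ, v, s, dz, b, ʎ, ʐ, c, ɣ, β, p, ɾ, dʒ/.
Intersecting with [−dorsal] gives /ʃ, ð, tʃ, ts, θ, t, ɖ, ɭ, v, s, dz, b, ʐ, β, p, ɾ, dʒ/.
Then [−lateral] leaves /ʃ, ð, tʃ, ts, θ, t, ɖ, v, s, dz, b, ʐ, β, p, ɾ, dʒ/.

ʃ, ð, tʃ, ts, θ, t, ɖ, v, s, dz, b, ʐ, β, p, ɾ, dʒ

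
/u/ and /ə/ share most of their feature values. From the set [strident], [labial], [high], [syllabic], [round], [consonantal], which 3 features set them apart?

[labial], [round], [high]

/u/ (high back rounded tense vowel) and /ə/ (mid central vowel (schwa)) agree on [−strident], [+syllabic], [−consonantal]. They differ on [labial] (/u/ [+], /ə/ [−]), [round] (/u/ [+], /ə/ [−]), [high] (/u/ [+], /ə/ [−]).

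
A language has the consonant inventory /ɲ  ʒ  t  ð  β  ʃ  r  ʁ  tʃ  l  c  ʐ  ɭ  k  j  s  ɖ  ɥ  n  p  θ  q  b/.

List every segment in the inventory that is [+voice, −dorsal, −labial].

The [+voice] segments are /ɲ, ʒ, ð, β, r, ʁ, l, ʐ, ɭ, j, ɖ, ɥ, n, b/.
Of those, [−dorsal] gives /ʒ, ð, β, r, l, ʐ, ɭ, ɖ, n, b/.
Among these, [−labial] leaves /ʒ, ð, r, l, ʐ, ɭ, ɖ, n/.

ʒ, ð, r, l, ʐ, ɭ, ɖ, n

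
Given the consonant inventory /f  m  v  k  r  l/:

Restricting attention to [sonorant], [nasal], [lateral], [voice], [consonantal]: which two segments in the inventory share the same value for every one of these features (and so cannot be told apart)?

f, k

/f/ (voiceless labiodental fricative) and /k/ (voiceless velar stop) are both [-sonorant], [-nasal], [-lateral], [-voice], [+consonantal], so none of the listed features separates them. (They do differ in [continuant], [labial] and [dorsal], which are not among the given features.) Every other pair in the inventory differs on at least one listed feature.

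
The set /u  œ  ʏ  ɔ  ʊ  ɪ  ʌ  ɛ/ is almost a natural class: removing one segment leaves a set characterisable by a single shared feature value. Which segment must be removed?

The remaining segments after removing /u/ share [−tense]; /u/ (high back rounded tense vowel) is [+tense]. For every other candidate removal, the leftover set fails to share any single feature value that the removed segment lacks.

u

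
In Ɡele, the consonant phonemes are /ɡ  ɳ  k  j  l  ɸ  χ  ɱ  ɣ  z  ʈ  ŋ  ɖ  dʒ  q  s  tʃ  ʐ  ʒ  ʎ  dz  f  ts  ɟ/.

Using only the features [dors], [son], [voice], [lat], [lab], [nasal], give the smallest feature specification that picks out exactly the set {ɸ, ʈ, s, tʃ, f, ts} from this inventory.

[-voice, -dors]

/ɸ, ʈ, s, tʃ, f, ts/ are all [-voice], [-dorsal], and no other segment in the inventory matches both values. Dropping any one of them over-generates: [-dorsal] alone would also admit /ɳ, l, ɱ, z, …/; [-voice] alone would also admit /k, χ, q/. No other single listed feature picks out exactly this set either, so fewer than two features will not do.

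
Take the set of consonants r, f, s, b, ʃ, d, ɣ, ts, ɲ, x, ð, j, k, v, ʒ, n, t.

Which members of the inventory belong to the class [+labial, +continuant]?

Among the inventory, the [+labial] segments are /f, b, v/.
Among these, [+continuant] leaves /f, v/.

f, v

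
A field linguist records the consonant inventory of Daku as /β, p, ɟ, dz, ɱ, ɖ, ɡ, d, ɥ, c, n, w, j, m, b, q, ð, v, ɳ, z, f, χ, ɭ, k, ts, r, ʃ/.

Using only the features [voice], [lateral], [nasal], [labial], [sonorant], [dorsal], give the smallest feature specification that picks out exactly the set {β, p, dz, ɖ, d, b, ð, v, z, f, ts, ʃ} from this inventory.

The class [−sonorant], [−dorsal] has exactly /β, p, dz, ɖ, d, b, ð, v, z, f, ts, ʃ/ as its extension in this inventory. No smaller conjunction from the listed features achieves this: [−dorsal] alone would also admit /ɱ, n, m, ɳ, …/; [−sonorant] alone would also admit /ɟ, ɡ, c, q, …/; and checking the remaining single features turns up none with this extension.

[−sonorant, −dorsal]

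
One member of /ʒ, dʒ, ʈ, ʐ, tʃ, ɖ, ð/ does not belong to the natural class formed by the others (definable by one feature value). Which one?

The remaining segments after removing /ð/ share [-anterior]; /ð/ (voiced dental fricative) is [+anterior]. For every other candidate removal, the leftover set fails to share any single feature value that the removed segment lacks.

ð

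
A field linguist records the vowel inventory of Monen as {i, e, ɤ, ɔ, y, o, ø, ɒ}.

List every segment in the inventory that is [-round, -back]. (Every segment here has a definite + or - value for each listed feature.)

i, e

Checking each segment against [-round], [-back]: /i/ (high front unrounded tense vowel), /e/ (mid front unrounded tense vowel) satisfy every feature; every other segment in the inventory fails at least one.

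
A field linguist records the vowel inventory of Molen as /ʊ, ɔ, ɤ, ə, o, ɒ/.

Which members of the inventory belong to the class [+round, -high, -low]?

The [+round] segments are /ʊ, ɔ, o, ɒ/.
Then [-high] gives /ɔ, o, ɒ/.
Among these, [-low] leaves /ɔ, o/.

ɔ, o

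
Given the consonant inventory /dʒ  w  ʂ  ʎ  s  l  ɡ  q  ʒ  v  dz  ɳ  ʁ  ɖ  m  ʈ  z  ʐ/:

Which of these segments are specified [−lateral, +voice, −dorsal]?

dʒ, ʒ, v, dz, ɳ, ɖ, m, z, ʐ

Checking each segment against [−lateral], [+voice], [−dorsal]: /dʒ/ (voiced postalveolar affricate), /ʒ/ (voiced postalveolar fricative), /v/ (voiced labiodental fricative), /dz/ (voiced alveolar affricate), /ɳ/ (retroflex nasal), /ɖ/ (voiced retroflex stop), among others, satisfy every feature; every other segment in the inventory fails at least one.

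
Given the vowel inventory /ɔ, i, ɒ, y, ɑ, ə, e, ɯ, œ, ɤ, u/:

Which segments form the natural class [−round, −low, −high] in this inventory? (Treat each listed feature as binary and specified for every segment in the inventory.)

ə, e, ɤ

Eliminate segments failing any feature: /ɔ, ɒ, y, œ, u/ are [+round]; /i, ɯ/ are [+high]; /ɑ/ is [+low]. The remaining /ə, e, ɤ/ satisfy [−round], [−low], [−high].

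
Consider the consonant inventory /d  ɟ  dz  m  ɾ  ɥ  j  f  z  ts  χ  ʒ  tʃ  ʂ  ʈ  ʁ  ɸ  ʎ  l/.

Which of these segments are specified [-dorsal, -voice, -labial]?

ts, tʃ, ʂ, ʈ

Checking each segment against [-dorsal], [-voice], [-labial]: /ts/ (voiceless alveolar affricate), /tʃ/ (voiceless postalveolar affricate), /ʂ/ (voiceless retroflex fricative), /ʈ/ (voiceless retroflex stop) satisfy every feature; every other segment in the inventory fails at least one.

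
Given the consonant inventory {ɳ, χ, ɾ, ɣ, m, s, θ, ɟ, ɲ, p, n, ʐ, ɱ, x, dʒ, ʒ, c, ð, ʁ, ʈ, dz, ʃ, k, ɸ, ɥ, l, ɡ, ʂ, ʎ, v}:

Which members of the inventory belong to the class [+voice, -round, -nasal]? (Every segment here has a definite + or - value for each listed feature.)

Among the inventory, the [+voice] segments are /ɳ, ɾ, ɣ, m, ɟ, ɲ, n, ʐ, ɱ, dʒ, ʒ, ð, ʁ, dz, ɥ, l, ɡ, ʎ, v/.
Among these, [-round] gives /ɳ, ɾ, ɣ, m, ɟ, ɲ, n, ʐ, ɱ, dʒ, ʒ, ð, ʁ, dz, l, ɡ, ʎ, v/.
Among these, [-nasal] leaves /ɾ, ɣ, ɟ, ʐ, dʒ, ʒ, ð, ʁ, dz, l, ɡ, ʎ, v/.

ɾ, ɣ, ɟ, ʐ, dʒ, ʒ, ð, ʁ, dz, l, ɡ, ʎ, v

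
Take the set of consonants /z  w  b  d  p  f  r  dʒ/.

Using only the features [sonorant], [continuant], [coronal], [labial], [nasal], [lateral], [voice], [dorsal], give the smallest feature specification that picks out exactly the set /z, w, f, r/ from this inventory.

[+continuant]

/z, w, f, r/ are exactly the [+continuant] segments in the inventory, so a single feature suffices.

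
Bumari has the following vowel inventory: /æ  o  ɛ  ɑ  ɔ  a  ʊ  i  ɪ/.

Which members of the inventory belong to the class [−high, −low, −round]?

Eliminate segments failing any feature: /æ, ɑ, a/ are [+low]; /o, ɔ/ are [+round]; /ʊ, i, ɪ/ are [+high]. The remaining /ɛ/ satisfy [−high], [−low], [−round].

ɛ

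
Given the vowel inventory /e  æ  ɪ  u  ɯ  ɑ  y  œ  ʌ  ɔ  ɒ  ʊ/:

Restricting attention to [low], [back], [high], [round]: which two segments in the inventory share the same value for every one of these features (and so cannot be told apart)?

ʊ, u

/ʊ/ (high back rounded lax vowel) and /u/ (high back rounded tense vowel) are both [−low], [+back], [+high], [+round], so none of the listed features separates them. (They do differ in [tense], which is not among the given features.) Every other pair in the inventory differs on at least one listed feature.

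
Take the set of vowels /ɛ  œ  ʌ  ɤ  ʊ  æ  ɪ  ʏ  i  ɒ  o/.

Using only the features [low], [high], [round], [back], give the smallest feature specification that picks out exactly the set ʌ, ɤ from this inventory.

[+back, −round]

The class [+back], [−round] has exactly /ʌ, ɤ/ as its extension in this inventory. No smaller conjunction from the listed features achieves this: [−round] alone would also admit /ɛ, æ, ɪ, i/; [+back] alone would also admit /ʊ, ɒ, o/; and checking the remaining single features turns up none with this extension.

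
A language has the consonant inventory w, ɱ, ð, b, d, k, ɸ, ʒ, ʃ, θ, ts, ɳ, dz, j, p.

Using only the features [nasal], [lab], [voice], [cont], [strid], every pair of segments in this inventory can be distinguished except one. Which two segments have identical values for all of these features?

Both /ð/ and /j/ are [-nasal], [-labial], [+voice], [+continuant], [-strident]. Since the list omits [sonorant] and [dorsal] — which do distinguish the voiced dental fricative from the palatal glide — this pair collapses; all other pairs remain distinct.

ð, j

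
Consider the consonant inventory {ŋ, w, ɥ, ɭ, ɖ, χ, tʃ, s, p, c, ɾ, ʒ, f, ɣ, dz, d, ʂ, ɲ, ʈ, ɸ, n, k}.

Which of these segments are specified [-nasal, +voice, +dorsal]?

w, ɥ, ɣ

Checking each segment against [-nasal], [+voice], [+dorsal]: /w/ (labial-velar glide), /ɥ/ (labial-palatal glide), /ɣ/ (voiced velar fricative) satisfy every feature; every other segment in the inventory fails at least one.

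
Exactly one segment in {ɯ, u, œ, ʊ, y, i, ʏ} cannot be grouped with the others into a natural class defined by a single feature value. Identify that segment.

œ

The remaining segments after removing /œ/ share [+high]; /œ/ (mid front rounded lax vowel) is [−high]. For every other candidate removal, the leftover set fails to share any single feature value that the removed segment lacks.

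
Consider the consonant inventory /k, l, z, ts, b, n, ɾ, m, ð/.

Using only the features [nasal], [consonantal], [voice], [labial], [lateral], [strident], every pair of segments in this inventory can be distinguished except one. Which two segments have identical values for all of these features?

ɾ, ð

/ɾ/ (alveolar tap) and /ð/ (voiced dental fricative) are both [-nasal], [+consonantal], [+voice], [-labial], [-lateral], [-strident], so none of the listed features separates them. (They do differ in [sonorant], which is not among the given features.) Every other pair in the inventory differs on at least one listed feature.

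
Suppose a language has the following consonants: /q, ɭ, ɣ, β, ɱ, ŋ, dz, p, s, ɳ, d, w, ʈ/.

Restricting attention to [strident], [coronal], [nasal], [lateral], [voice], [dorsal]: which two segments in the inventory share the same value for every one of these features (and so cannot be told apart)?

ɣ, w

On the given features, /ɣ/ and /w/ have an identical profile: [−strident], [−coronal], [−nasal], [−lateral], [+voice], [+dorsal]. No other two segments in the inventory coincide on all 6 features. (They do differ in [sonorant], [labial] and [round], which are not among the given features.)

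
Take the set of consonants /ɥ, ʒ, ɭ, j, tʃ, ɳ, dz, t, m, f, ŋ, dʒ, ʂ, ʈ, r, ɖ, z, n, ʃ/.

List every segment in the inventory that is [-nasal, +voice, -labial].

ʒ, ɭ, j, dz, dʒ, r, ɖ, z

First, the [-nasal] segments are /ɥ, ʒ, ɭ, j, tʃ, dz, t, f, dʒ, ʂ, ʈ, r, ɖ, z, ʃ/.
Then [+voice] gives /ɥ, ʒ, ɭ, j, dz, dʒ, r, ɖ, z/.
Intersecting with [-labial] leaves /ʒ, ɭ, j, dz, dʒ, r, ɖ, z/.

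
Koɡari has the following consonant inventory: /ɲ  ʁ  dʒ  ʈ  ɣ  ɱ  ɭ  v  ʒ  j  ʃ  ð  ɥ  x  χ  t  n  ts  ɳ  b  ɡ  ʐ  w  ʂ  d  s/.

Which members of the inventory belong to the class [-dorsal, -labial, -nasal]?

dʒ, ʈ, ɭ, ʒ, ʃ, ð, t, ts, ʐ, ʂ, d, s

Checking each segment against [-dorsal], [-labial], [-nasal]: /dʒ/ (voiced postalveolar affricate), /ʈ/ (voiceless retroflex stop), /ɭ/ (retroflex lateral approximant), /ʒ/ (voiced postalveolar fricative), /ʃ/ (voiceless postalveolar fricative), /ð/ (voiced dental fricative), among others, satisfy every feature; every other segment in the inventory fails at least one.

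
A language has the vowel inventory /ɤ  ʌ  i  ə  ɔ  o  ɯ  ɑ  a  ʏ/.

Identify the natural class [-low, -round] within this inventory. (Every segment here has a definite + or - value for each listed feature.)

Checking each segment against [-low], [-round]: /ɤ/ (mid back unrounded tense vowel), /ʌ/ (mid back unrounded lax vowel), /i/ (high front unrounded tense vowel), /ə/ (mid central vowel (schwa)), /ɯ/ (high back unrounded vowel) satisfy every feature; every other segment in the inventory fails at least one.

ɤ, ʌ, i, ə, ɯ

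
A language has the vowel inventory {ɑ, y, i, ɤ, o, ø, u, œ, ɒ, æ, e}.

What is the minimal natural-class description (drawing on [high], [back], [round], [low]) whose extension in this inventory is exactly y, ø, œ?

[-back, +round]

The class [-back], [+round] has exactly /y, ø, œ/ as its extension in this inventory. No smaller conjunction from the listed features achieves this: [+round] alone would also admit /o, u, ɒ/; [-back] alone would also admit /i, æ, e/; and checking the remaining single features turns up none with this extension.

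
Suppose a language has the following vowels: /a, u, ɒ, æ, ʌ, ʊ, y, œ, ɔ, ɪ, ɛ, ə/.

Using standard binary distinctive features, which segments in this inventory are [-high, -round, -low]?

Eliminate segments failing any feature: /a, æ/ are [+low]; /u, ʊ, y, ɪ/ are [+high]; /ɒ, œ, ɔ/ are [+round]. The remaining /ʌ, ɛ, ə/ satisfy [-high], [-round], [-low].

ʌ, ɛ, ə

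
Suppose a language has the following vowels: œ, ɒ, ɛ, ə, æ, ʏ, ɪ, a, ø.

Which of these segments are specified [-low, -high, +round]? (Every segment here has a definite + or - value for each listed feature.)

œ, ø

Eliminate segments failing any feature: /ɒ, æ, a/ are [+low]; /ɛ, ə/ are [-round]; /ʏ, ɪ/ are [+high]. The remaining /œ, ø/ satisfy [-low], [-high], [+round].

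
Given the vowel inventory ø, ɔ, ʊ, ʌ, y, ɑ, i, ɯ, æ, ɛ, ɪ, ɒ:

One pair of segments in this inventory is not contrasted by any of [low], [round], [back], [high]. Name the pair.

/ɪ/ (high front unrounded lax vowel) and /i/ (high front unrounded tense vowel) are both [−low], [−round], [−back], [+high], so none of the listed features separates them. (They do differ in [tense], which is not among the given features.) Every other pair in the inventory differs on at least one listed feature.

ɪ, i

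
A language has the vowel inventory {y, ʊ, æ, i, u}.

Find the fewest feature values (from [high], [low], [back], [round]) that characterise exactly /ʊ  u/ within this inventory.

[+back]

Every target segment is [+back] and no other inventory member is, so one feature is enough.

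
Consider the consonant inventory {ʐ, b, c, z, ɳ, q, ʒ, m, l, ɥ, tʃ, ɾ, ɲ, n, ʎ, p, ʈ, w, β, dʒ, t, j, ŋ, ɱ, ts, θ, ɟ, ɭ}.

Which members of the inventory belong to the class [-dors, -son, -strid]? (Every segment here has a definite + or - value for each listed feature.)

b, p, ʈ, β, t, θ

Eliminate segments failing any feature: /ʐ, z, ʒ, tʃ, dʒ, ts/ are [+strident]; /c, q, ɥ, ɲ, ʎ, w, j, ŋ, ɟ/ are [+dorsal]; /ɳ, m, l, ɾ, n, ɱ, ɭ/ are [+sonorant]. The remaining /b, p, ʈ, β, t, θ/ satisfy [-dorsal], [-sonorant], [-strident].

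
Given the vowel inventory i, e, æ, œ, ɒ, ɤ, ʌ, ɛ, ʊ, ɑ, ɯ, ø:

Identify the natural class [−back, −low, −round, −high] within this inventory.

Checking each segment against [−back], [−low], [−round], [−high]: /e/ (mid front unrounded tense vowel), /ɛ/ (mid front unrounded lax vowel) satisfy every feature; every other segment in the inventory fails at least one.

e, ɛ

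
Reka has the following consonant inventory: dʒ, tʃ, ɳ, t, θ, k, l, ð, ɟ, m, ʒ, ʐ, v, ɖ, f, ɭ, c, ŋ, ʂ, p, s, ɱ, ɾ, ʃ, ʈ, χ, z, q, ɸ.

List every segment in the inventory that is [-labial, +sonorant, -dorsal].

ɳ, l, ɭ, ɾ

Eliminate segments failing any feature: /dʒ, tʃ, t, θ, k, ð, ɟ, ʒ, ʐ, ɖ, c, ʂ, s, ʃ, ʈ, χ, z, q/ are [-sonorant]; /m, v, f, p, ɱ, ɸ/ are [+labial]; /ŋ/ is [+dorsal]. The remaining /ɳ, l, ɭ, ɾ/ satisfy [-labial], [+sonorant], [-dorsal].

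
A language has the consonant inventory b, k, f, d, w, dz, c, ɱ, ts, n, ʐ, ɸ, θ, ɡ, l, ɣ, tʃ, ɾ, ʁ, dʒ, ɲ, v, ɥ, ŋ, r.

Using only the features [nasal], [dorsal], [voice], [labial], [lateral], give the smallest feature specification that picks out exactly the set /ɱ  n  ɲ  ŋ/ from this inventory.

/ɱ, n, ɲ, ŋ/ are exactly the [+nasal] segments in the inventory, so a single feature suffices.

[+nasal]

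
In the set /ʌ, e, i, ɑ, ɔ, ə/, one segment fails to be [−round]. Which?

/ɔ/ is the mid back rounded lax vowel, which is [+round]; the rest — /ʌ, i, ɑ, e, ə/ — are [−round].

ɔ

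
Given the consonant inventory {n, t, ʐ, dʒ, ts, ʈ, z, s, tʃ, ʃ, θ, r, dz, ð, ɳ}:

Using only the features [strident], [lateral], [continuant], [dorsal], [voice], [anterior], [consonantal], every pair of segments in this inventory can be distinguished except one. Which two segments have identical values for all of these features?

/ð/ (voiced dental fricative) and /r/ (alveolar trill) are both [−strident], [−lateral], [+continuant], [−dorsal], [+voice], [+anterior], [+consonantal], so none of the listed features separates them. (They do differ in [sonorant], which is not among the given features.) Every other pair in the inventory differs on at least one listed feature.

ð, r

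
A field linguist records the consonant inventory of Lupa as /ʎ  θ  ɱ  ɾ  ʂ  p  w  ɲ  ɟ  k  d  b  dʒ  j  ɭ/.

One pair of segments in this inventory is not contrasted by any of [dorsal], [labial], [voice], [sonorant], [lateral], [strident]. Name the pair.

On the given features, /ɲ/ and /j/ have an identical profile: [+dorsal], [−labial], [+voice], [+sonorant], [−lateral], [−strident]. No other two segments in the inventory coincide on all 6 features. (They do differ in [nasal] and [continuant], which are not among the given features.)

ɲ, j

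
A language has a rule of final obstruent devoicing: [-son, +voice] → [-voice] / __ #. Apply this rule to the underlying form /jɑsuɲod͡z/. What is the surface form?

/d͡z/ satisfies [-son, +voice] and sits in __ #. The [-voice] counterpart of the voiced alveolar affricate is /t͡s/. Other segments in /jɑsuɲod͡z/ either fail the structural description or are not in the environment, so the surface form is [jɑsuɲot͡s].

[jɑsuɲot͡s]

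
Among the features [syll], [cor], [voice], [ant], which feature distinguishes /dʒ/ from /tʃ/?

/dʒ/ is the voiced postalveolar affricate and /tʃ/ is the voiceless postalveolar affricate. Both are [−syllabic], [+coronal], [−anterior]. /dʒ/ is [+voice] while /tʃ/ is [−voice], so the distinguishing feature is [voice].

[voice]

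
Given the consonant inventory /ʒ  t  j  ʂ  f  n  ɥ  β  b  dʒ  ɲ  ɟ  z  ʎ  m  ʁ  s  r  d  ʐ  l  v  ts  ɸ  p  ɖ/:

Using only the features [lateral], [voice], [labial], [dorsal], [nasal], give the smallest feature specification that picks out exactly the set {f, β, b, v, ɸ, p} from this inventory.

[−nasal, +labial, −dorsal]

Every target segment is [−nasal], [+labial], [−dorsal]; each remaining inventory member fails at least one of these. Each conjunct is needed — [+labial, −dorsal] alone would also admit /m/; [−nasal, −dorsal] alone would also admit /ʒ, t, ʂ, dʒ, …/; [−nasal, +labial] alone would also admit /ɥ/ — and no other combination of two listed features has exactly this extension, so three is the minimum.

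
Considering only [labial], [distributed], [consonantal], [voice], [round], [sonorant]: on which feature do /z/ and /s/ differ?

The two segments share [−labial], [−distributed], [+consonantal], [−round], [−sonorant]. The only feature from the list on which they differ: /z/ is [+voice] while /s/ is [−voice].

[voice]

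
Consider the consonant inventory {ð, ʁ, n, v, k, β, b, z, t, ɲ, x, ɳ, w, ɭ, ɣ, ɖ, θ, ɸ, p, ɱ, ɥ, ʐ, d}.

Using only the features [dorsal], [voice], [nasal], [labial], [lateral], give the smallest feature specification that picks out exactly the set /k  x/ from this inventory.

/k, x/ are all [-voice], [+dorsal], and no other segment in the inventory matches both values. Dropping any one of them over-generates: [+dorsal] alone would also admit /ʁ, ɲ, w, ɣ, …/; [-voice] alone would also admit /t, θ, ɸ, p/. No other single listed feature picks out exactly this set either, so fewer than two features will not do.

[-voice, +dorsal]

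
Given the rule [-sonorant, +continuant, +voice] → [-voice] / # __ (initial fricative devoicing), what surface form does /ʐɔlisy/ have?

/ʐ/ satisfies [-sonorant, +continuant, +voice] and sits in # __. The [-voice] counterpart of the voiced retroflex fricative is /ʂ/. Other segments in /ʐɔlisy/ either fail the structural description or are not in the environment, so the surface form is [ʂɔlisy].

[ʂɔlisy]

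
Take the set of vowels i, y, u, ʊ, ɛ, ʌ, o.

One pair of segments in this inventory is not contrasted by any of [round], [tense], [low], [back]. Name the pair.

o, u

On the given features, /o/ and /u/ have an identical profile: [+round], [+tense], [−low], [+back]. No other two segments in the inventory coincide on all 4 features. (They do differ in [high], which is not among the given features.)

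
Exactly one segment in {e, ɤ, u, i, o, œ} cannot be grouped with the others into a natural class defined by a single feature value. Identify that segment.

œ

[tense] groups all but one: /o, e, i, ɤ, u/ share [+tense] while /œ/ (mid front rounded lax vowel) alone is [-tense]. Removing any other segment would not leave a single-feature class that excludes it.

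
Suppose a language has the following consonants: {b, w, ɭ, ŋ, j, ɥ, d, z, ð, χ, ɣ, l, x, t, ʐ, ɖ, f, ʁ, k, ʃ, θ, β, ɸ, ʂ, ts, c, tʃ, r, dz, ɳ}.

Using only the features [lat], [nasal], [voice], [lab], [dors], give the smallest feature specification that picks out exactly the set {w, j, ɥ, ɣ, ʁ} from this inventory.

Every target segment is [+voice], [-nasal], [+dorsal]; each remaining inventory member fails at least one of these. Each conjunct is needed — [-nasal, +dorsal] alone would also admit /χ, x, k, c/; [+voice, +dorsal] alone would also admit /ŋ/; [+voice, -nasal] alone would also admit /b, ɭ, d, z, …/ — and no other combination of two listed features has exactly this extension, so three is the minimum.

[+voice, -nasal, +dors]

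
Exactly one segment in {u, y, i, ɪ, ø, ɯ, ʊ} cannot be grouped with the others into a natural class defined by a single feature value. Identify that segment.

/ɪ, ʊ, y, u, i, ɯ/ are all [+high], but /ø/ (mid front rounded tense vowel) is [−high]. No other single segment can be removed to leave a set sharing one feature value that the removed segment lacks, so /ø/ is the odd one out.

ø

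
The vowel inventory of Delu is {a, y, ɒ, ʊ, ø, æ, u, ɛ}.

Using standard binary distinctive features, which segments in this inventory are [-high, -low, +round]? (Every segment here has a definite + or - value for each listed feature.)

ø

Eliminate segments failing any feature: /a, ɒ, æ/ are [+low]; /y, ʊ, u/ are [+high]; /ɛ/ is [-round]. The remaining /ø/ satisfy [-high], [-low], [+round].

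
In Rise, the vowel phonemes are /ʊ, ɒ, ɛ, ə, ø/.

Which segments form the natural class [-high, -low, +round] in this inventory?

ø

Checking each segment against [-high], [-low], [+round]: /ø/ (mid front rounded tense vowel) satisfies every feature; every other segment in the inventory fails at least one.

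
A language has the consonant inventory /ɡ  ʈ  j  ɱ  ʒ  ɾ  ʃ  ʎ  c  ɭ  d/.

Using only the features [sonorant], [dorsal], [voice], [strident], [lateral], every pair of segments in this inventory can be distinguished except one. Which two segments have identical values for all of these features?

ɾ, ɱ

On the given features, /ɾ/ and /ɱ/ have an identical profile: [+sonorant], [−dorsal], [+voice], [−strident], [−lateral]. No other two segments in the inventory coincide on all 5 features. (They do differ in [nasal], [labial] and [coronal], which are not among the given features.)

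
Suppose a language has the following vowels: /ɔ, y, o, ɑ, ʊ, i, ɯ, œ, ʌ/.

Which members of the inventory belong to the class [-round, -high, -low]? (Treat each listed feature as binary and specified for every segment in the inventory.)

ʌ

Among the inventory, the [-round] segments are /ɑ, i, ɯ, ʌ/.
Then [-high] gives /ɑ, ʌ/.
Then [-low] leaves /ʌ/.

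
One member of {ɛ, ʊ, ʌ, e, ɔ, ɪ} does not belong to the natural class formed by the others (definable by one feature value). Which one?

e

[tense] groups all but one: /ɔ, ɪ, ʌ, ʊ, ɛ/ share [−tense] while /e/ (mid front unrounded tense vowel) alone is [+tense]. Removing any other segment would not leave a single-feature class that excludes it.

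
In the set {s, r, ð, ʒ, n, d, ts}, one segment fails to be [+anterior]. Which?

ʒ

/s, r, d, ts, n, ð/ are all [+anterior]; /ʒ/ (voiced postalveolar fricative) is [-anterior].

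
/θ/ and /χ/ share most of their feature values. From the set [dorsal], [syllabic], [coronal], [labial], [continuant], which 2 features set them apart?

[coronal], [dorsal]

The two segments share [-syllabic], [-labial], [+continuant]. The only features from the list on which they differ: /θ/ is [+coronal] while /χ/ is [-coronal]; /θ/ is [-dorsal] while /χ/ is [+dorsal].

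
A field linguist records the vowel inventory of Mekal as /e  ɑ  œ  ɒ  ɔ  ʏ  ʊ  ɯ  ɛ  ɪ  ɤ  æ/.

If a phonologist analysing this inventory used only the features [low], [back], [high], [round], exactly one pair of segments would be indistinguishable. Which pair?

ɛ, e

On the given features, /ɛ/ and /e/ have an identical profile: [−low], [−back], [−high], [−round]. No other two segments in the inventory coincide on all 4 features. (They do differ in [tense], which is not among the given features.)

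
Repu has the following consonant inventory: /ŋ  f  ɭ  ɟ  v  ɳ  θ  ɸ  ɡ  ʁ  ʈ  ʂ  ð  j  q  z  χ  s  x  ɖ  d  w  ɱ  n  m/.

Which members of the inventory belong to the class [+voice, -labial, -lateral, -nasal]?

ɟ, ɡ, ʁ, ð, j, z, ɖ, d

Eliminate segments failing any feature: /ŋ, ɳ, n/ are [+nasal]; /f, θ, ɸ, ʈ, ʂ, q, χ, s, x/ are [-voice]; /ɭ/ is [+lateral]; /v, w, ɱ, m/ are [+labial]. The remaining /ɟ, ɡ, ʁ, ð, j, z, ɖ, d/ satisfy [+voice], [-labial], [-lateral], [-nasal].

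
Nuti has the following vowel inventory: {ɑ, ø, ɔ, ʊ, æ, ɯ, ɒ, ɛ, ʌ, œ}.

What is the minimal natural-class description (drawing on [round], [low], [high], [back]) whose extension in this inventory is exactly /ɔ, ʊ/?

[−low, +back, +round]

Every target segment is [−low], [+back], [+round]; each remaining inventory member fails at least one of these. Each conjunct is needed — [+back, +round] alone would also admit /ɒ/; [−low, +round] alone would also admit /ø, œ/; [−low, +back] alone would also admit /ɯ, ʌ/ — and no other combination of two listed features has exactly this extension, so three is the minimum.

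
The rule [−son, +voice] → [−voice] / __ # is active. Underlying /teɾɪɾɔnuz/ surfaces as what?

[teɾɪɾɔnus]

The only segment in the rule's environment that also matches [−son, +voice] is /z/. Applying [−voice] turns the voiced alveolar fricative into /s/ (voiceless alveolar fricative), giving [teɾɪɾɔnus].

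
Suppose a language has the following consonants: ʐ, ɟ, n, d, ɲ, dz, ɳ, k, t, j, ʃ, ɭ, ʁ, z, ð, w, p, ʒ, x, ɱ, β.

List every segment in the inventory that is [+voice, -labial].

Checking each segment against [+voice], [-labial]: /ʐ/ (voiced retroflex fricative), /ɟ/ (voiced palatal stop), /n/ (alveolar nasal), /d/ (voiced alveolar stop), /ɲ/ (palatal nasal), /dz/ (voiced alveolar affricate), among others, satisfy every feature; every other segment in the inventory fails at least one.

ʐ, ɟ, n, d, ɲ, dz, ɳ, j, ɭ, ʁ, z, ð, ʒ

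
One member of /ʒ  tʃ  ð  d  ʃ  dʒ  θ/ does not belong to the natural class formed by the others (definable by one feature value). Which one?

[distributed] groups all but one: /θ, ʒ, ð, dʒ, tʃ, ʃ/ share [+distributed] while /d/ (voiced alveolar stop) alone is [−distributed]. Removing any other segment would not leave a single-feature class that excludes it.

d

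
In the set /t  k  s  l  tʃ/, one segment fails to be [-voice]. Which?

/l/ is the alveolar lateral approximant, which is [+voice]; the rest — /tʃ, k, s, t/ — are [-voice].

l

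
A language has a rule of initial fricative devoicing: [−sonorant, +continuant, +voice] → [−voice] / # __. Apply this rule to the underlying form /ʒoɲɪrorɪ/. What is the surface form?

/ʒ/ satisfies [−sonorant, +continuant, +voice] and sits in # __. The [−voice] counterpart of the voiced postalveolar fricative is /ʃ/. Other segments in /ʒoɲɪrorɪ/ either fail the structural description or are not in the environment, so the surface form is [ʃoɲɪrorɪ].

[ʃoɲɪrorɪ]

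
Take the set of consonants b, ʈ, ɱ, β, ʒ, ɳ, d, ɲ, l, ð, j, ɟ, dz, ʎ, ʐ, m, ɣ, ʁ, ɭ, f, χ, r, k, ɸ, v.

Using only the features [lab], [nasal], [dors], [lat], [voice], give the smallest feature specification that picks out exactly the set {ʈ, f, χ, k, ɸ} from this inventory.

[−voice]

/ʈ, f, χ, k, ɸ/ are exactly the [−voice] segments in the inventory, so a single feature suffices.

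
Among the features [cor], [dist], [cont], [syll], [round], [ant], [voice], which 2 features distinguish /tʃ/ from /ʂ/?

The two segments share [+coronal], [-syllabic], [-round], [-anterior], [-voice]. The only features from the list on which they differ: /tʃ/ is [-continuant] while /ʂ/ is [+continuant]; /tʃ/ is [+distributed] while /ʂ/ is [-distributed].

[continuant], [distributed]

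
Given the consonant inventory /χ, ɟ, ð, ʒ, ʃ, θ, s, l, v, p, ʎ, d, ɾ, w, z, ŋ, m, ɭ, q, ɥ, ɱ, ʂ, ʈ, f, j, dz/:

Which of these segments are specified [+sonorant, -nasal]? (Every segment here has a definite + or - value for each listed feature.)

l, ʎ, ɾ, w, ɭ, ɥ, j

Checking each segment against [+sonorant], [-nasal]: /l/ (alveolar lateral approximant), /ʎ/ (palatal lateral approximant), /ɾ/ (alveolar tap), /w/ (labial-velar glide), /ɭ/ (retroflex lateral approximant), /ɥ/ (labial-palatal glide), among others, satisfy every feature; every other segment in the inventory fails at least one.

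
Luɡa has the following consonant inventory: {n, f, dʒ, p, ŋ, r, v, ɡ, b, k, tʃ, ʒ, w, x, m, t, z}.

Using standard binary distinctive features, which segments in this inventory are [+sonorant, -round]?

Eliminate segments failing any feature: /f, dʒ, p, v, ɡ, b, k, tʃ, ʒ, x, t, z/ are [-sonorant]; /w/ is [+round]. The remaining /n, ŋ, r, m/ satisfy [+sonorant], [-round].

n, ŋ, r, m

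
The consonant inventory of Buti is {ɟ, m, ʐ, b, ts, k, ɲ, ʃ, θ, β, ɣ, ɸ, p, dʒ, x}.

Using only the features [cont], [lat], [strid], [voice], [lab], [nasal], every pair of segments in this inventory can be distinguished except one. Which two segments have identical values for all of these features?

On the given features, /θ/ and /x/ have an identical profile: [+continuant], [−lateral], [−strident], [−voice], [−labial], [−nasal]. No other two segments in the inventory coincide on all 6 features. (They do differ in [coronal] and [dorsal], which are not among the given features.)

θ, x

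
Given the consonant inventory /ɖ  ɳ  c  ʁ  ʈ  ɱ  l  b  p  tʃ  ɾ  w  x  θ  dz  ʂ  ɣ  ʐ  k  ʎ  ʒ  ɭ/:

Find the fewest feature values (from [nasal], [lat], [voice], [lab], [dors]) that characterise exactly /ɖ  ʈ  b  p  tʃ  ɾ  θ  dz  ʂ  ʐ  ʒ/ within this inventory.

/ɖ, ʈ, b, p, tʃ, ɾ, θ, dz, ʂ, ʐ, ʒ/ are all [−nasal], [−lateral], [−dorsal], and no other segment in the inventory matches all three values. Dropping any one of them over-generates: [−lateral, −dorsal] alone would also admit /ɳ, ɱ/; [−nasal, −dorsal] alone would also admit /l, ɭ/; [−nasal, −lateral] alone would also admit /c, ʁ, w, x, …/. No other combination of two listed features picks out exactly this set either, so fewer than three features will not do.

[−nasal, −lat, −dors]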